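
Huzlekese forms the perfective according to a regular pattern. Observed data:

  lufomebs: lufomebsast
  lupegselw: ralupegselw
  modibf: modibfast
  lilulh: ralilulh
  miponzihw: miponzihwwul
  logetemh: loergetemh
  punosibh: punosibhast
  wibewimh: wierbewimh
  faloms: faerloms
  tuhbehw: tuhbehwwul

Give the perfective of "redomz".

reerdomz

logetemh and punosibh both end in -h yet inflect differently (loergetemh, punosibhast), so the final letter is not what conditions the rule; the second-to-last letter is.
"redomz" has second-to-last letter 'm'. The stems whose second-to-last letter is 'm' (logetemh → loergetemh, faloms → faerloms, wibewimh → wierbewimh) insert -er- after the first vowel.
The other patterns: stems whose second-to-last letter is 'b' add -ast; stems whose second-to-last letter is 'l' add the prefix ra-; stems whose second-to-last letter is 'h' double the final consonant and add -ul.
So redomz → reerdomz.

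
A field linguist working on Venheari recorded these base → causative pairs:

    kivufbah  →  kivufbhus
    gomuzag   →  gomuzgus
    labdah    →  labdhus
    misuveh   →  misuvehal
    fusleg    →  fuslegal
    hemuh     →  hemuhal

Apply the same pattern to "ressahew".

kivufbah and misuveh both end in -h yet inflect differently (kivufbhus, misuvehal), so the final letter is not what conditions the rule; the last vowel is.
"ressahew" has last vowel 'e'. The stems whose last vowel is 'e' (misuveh → misuvehal, fusleg → fuslegal) add -al.
The other pattern: stems whose last vowel is 'a' delete the last vowel and add -us.
So ressahew → ressahewal.

ressahewal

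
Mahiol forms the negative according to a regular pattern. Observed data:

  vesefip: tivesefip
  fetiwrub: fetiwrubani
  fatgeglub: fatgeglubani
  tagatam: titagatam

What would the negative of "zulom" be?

"zulom" ends in -m. The one such stem in the data (tagatam → titagatam) adds the prefix ti-, so the same rule applies.
The other pattern: stems ending in -b add -ani.
So zulom → tizulom.

tizulom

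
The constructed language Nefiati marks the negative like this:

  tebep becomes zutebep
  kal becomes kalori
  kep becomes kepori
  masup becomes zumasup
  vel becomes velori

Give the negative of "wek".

wekori

masup and kep both end in -p yet inflect differently (zumasup, kepori), so the final letter is not what conditions the rule; the number of vowels is.
"wek" has 1 vowel. The stems with 1 vowel (kep → kepori, kal → kalori, vel → velori) add -ori.
So wek → wekori.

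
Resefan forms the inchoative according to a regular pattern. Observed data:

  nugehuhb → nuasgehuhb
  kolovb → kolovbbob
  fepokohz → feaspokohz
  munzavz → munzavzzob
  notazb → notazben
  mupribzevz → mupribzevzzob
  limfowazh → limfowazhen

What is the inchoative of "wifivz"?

wifivzzob

"wifivz" has second-to-last letter 'v'. The stems whose second-to-last letter is 'v' (mupribzevz → mupribzevzzob, kolovb → kolovbbob, munzavz → munzavzzob) double the final consonant and add -ob.
The other patterns: stems whose second-to-last letter is 'z' add -en; stems whose second-to-last letter is 'h' insert -as- after the first vowel.
So wifivz → wifivzzob.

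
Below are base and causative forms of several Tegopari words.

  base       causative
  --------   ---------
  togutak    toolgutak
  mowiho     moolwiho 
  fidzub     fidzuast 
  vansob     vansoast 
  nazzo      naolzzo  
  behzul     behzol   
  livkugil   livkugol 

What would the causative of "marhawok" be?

fidzub and behzul both have last vowel 'u' yet inflect differently (fidzuast, behzol), so the last vowel is not what conditions the rule; the final letter is.
"marhawok" ends in -k. The one such stem in the data (togutak → toolgutak) inserts -ol- after the first vowel (as do mowiho, nazzo), so the same rule applies.
The other patterns: stems ending in -b drop the final letter and add -ast; stems ending in -l change the last vowel to 'o'.
So marhawok → maolrhawok.

maolrhawok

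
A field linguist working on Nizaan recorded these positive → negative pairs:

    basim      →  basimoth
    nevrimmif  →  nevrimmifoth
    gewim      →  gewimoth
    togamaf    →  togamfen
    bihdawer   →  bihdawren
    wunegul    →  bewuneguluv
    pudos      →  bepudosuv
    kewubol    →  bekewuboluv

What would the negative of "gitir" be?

gitiroth

"gitir" has last vowel 'i'. The stems whose last vowel is 'i' (basim → basimoth, nevrimmif → nevrimmifoth, gewim → gewimoth) add -oth.
So gitir → gitiroth.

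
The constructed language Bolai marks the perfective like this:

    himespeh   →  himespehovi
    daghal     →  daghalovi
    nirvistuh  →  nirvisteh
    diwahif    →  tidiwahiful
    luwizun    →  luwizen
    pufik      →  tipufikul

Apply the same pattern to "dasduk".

dasdek

nirvistuh and himespeh both end in -h yet inflect differently (nirvisteh, himespehovi), so the final letter is not what conditions the rule; the last vowel is.
"dasduk" has last vowel 'u'. The stems whose last vowel is 'u' (luwizun → luwizen, nirvistuh → nirvisteh) change the last vowel to 'e'.
The other patterns: stems whose last vowel is 'i' add ti- … -ul around the stem; stems whose last vowel is 'a' or 'e' add -ovi.
So dasduk → dasdek.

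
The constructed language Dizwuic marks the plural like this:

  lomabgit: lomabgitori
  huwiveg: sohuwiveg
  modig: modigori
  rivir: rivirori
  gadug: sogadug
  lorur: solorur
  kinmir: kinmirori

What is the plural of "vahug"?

sovahug

"vahug" has last vowel 'u'. The stems whose last vowel is 'u' (lorur → solorur, gadug → sogadug) add the prefix so-.
The other pattern: stems whose last vowel is 'i' add -ori.
So vahug → sovahug.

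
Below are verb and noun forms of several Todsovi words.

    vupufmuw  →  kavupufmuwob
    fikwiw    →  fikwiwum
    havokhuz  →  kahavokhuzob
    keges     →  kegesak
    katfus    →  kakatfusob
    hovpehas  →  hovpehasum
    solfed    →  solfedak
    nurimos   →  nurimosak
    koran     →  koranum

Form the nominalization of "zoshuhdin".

"zoshuhdin" has last vowel 'i'. The one such stem in the data (fikwiw → fikwiwum) adds -um, so the same rule applies.
The other patterns: stems whose last vowel is 'u' add ka- … -ob around the stem; stems whose last vowel is 'e' or 'o' add -ak.
So zoshuhdin → zoshuhdinum.

zoshuhdinum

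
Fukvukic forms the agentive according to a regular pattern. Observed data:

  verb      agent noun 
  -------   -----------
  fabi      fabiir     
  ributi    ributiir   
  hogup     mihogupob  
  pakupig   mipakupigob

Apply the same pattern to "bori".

boriir

fabi and pakupig both have last vowel 'i' yet inflect differently (fabiir, mipakupigob), so the last vowel is not what conditions the rule; whether the stem ends in a vowel or a consonant is.
"bori" ends in a vowel. The stems ending in a vowel (fabi → fabiir, ributi → ributiir) add -ir.
The other pattern: stems ending in a consonant add mi- … -ob around the stem.
So bori → boriir.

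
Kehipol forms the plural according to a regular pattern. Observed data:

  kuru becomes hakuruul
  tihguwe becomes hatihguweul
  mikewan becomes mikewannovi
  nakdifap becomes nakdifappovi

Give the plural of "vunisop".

"vunisop" ends in a consonant. The stems ending in a consonant (mikewan → mikewannovi, nakdifap → nakdifappovi) double the final consonant and add -ovi.
The other pattern: stems ending in a vowel add ha- … -ul around the stem.
So vunisop → vunisoppovi.

vunisoppovi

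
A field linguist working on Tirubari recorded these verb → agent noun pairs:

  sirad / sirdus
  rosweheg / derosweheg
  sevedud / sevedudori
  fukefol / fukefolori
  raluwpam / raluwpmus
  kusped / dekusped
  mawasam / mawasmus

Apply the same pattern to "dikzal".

dikzlus

kusped and sirad both end in -d yet inflect differently (dekusped, sirdus), so the final letter is not what conditions the rule; the last vowel is.
"dikzal" has last vowel 'a'. The stems whose last vowel is 'a' (sirad → sirdus, mawasam → mawasmus, raluwpam → raluwpmus) delete the last vowel and add -us.
So dikzal → dikzlus.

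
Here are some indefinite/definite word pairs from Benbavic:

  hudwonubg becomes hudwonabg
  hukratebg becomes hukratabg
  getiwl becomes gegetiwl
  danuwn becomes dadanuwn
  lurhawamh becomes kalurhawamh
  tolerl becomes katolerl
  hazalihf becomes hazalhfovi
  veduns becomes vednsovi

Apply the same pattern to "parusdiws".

paparusdiws

getiwl and tolerl both end in -l yet inflect differently (gegetiwl, katolerl), so the final letter is not what conditions the rule; the second-to-last letter is.
"parusdiws" has second-to-last letter 'w'. The stems whose second-to-last letter is 'w' (getiwl → gegetiwl, danuwn → dadanuwn) repeat the first consonant+vowel as a prefix.
So parusdiws → paparusdiws.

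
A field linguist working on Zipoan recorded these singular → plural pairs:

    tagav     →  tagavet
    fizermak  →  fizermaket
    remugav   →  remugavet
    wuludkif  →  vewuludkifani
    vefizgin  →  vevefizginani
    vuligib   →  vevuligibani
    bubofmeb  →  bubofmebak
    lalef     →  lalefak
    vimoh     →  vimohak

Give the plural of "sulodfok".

sulodfokak

vuligib and bubofmeb both end in -b yet inflect differently (vevuligibani, bubofmebak), so the final letter is not what conditions the rule; the last vowel is.
"sulodfok" has last vowel 'o'. The one such stem in the data (vimoh → vimohak) adds -ak, so the same rule applies.
So sulodfok → sulodfokak.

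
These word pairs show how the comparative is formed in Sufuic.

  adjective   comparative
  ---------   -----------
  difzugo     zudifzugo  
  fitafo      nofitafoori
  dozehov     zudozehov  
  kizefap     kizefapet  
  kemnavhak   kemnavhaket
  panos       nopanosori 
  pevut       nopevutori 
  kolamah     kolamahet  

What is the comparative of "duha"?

"duha" begins with d-. The stems beginning with d- (difzugo → zudifzugo, dozehov → zudozehov) add the prefix zu-.
So duha → zuduha.

zuduha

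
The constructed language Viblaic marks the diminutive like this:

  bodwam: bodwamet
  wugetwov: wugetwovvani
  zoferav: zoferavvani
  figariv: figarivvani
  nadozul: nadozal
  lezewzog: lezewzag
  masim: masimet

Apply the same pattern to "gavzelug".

gavzelag

masim and figariv both have last vowel 'i' yet inflect differently (masimet, figarivvani), so the last vowel is not what conditions the rule; the final letter is.
"gavzelug" ends in -g. The one such stem in the data (lezewzog → lezewzag) changes the last vowel to 'a' (as does nadozul), so the same rule applies.
The other patterns: stems ending in -m add -et; stems ending in -v double the final consonant and add -ani.
So gavzelug → gavzelag.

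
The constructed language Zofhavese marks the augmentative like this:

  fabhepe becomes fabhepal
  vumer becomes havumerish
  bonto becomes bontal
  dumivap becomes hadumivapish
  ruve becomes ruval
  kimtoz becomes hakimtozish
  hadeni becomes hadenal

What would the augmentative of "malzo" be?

ruve and vumer both have last vowel 'e' yet inflect differently (ruval, havumerish), so the last vowel is not what conditions the rule; whether the stem ends in a vowel or a consonant is.
"malzo" ends in a vowel. The stems ending in a vowel (hadeni → hadenal, ruve → ruval, bonto → bontal) drop the final letter and add -al.
The other pattern: stems ending in a consonant add ha- … -ish around the stem.
So malzo → malzal.

malzal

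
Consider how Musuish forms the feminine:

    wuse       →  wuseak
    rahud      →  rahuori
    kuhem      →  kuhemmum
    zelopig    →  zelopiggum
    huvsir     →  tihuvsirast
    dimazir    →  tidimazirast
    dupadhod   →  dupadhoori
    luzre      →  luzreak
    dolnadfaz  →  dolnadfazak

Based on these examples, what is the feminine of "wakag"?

wakaggum

wuse and kuhem both have last vowel 'e' yet inflect differently (wuseak, kuhemmum), so the last vowel is not what conditions the rule; the final letter is.
"wakag" ends in -g. The one such stem in the data (zelopig → zelopiggum) doubles the final consonant and adds -um (as does kuhem), so the same rule applies.
The other patterns: stems ending in -d drop the final letter and add -ori; stems ending in -r add ti- … -ast around the stem; stems ending in -e or -z add -ak.
So wakag → wakaggum.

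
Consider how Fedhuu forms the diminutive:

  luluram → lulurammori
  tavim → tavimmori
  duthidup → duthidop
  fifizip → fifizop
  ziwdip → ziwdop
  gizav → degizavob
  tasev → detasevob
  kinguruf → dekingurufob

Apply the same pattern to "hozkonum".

"hozkonum" ends in -m. The stems ending in -m (luluram → lulurammori, tavim → tavimmori) double the final consonant and add -ori.
So hozkonum → hozkonummori.

hozkonummori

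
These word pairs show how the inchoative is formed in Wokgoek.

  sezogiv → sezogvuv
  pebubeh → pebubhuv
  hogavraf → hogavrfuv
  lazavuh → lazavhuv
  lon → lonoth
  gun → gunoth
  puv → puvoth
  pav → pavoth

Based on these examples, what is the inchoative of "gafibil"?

puv and sezogiv both end in -v yet inflect differently (puvoth, sezogvuv), so the final letter is not what conditions the rule; the number of vowels is.
"gafibil" has 3 vowels. The stems with 3 vowels (pebubeh → pebubhuv, lazavuh → lazavhuv, sezogiv → sezogvuv) delete the last vowel and add -uv.
So gafibil → gafibluv.

gafibluv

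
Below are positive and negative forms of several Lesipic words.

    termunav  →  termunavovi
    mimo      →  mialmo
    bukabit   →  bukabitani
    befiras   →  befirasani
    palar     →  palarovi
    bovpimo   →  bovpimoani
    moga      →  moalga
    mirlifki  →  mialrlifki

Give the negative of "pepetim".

mimo and bovpimo both end in -o yet inflect differently (mialmo, bovpimoani), so the final letter is not what conditions the rule; the first letter is.
"pepetim" begins with p-. The one such stem in the data (palar → palarovi) adds -ovi, so the same rule applies.
So pepetim → pepetimovi.

pepetimovi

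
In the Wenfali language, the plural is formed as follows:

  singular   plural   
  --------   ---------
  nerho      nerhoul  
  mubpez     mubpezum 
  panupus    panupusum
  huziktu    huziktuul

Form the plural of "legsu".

"legsu" ends in a vowel. The stems ending in a vowel (nerho → nerhoul, huziktu → huziktuul) add -ul.
The other pattern: stems ending in a consonant add -um.
So legsu → legsuul.

legsuul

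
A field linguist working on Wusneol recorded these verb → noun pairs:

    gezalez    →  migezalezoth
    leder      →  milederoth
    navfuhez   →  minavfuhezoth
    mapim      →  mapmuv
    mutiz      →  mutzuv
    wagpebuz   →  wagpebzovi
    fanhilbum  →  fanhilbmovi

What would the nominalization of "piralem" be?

mipiralemoth

gezalez and mutiz both end in -z yet inflect differently (migezalezoth, mutzuv), so the final letter is not what conditions the rule; the last vowel is.
"piralem" has last vowel 'e'. The stems whose last vowel is 'e' (gezalez → migezalezoth, leder → milederoth, navfuhez → minavfuhezoth) add mi- … -oth around the stem.
So piralem → mipiralemoth.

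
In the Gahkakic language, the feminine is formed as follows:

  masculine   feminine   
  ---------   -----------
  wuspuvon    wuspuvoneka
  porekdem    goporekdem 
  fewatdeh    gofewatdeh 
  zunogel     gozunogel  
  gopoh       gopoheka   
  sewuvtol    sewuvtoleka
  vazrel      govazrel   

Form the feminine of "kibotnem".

gokibotnem

"kibotnem" has last vowel 'e'. The stems whose last vowel is 'e' (fewatdeh → gofewatdeh, porekdem → goporekdem, vazrel → govazrel) add the prefix go-.
So kibotnem → gokibotnem.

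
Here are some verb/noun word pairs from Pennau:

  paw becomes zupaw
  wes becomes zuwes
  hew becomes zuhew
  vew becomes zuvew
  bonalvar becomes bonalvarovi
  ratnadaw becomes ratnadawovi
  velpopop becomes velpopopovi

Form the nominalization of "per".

zuper

"per" has 1 vowel. The stems with 1 vowel (paw → zupaw, wes → zuwes, hew → zuhew) add the prefix zu-.
So per → zuper.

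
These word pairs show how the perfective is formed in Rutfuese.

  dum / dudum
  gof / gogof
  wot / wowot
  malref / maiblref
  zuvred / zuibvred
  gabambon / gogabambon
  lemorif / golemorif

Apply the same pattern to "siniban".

gof and malref both end in -f yet inflect differently (gogof, maiblref), so the final letter is not what conditions the rule; the number of vowels is.
"siniban" has 3 vowels. The stems with 3 vowels (gabambon → gogabambon, lemorif → golemorif) add the prefix go-.
The other patterns: stems with 1 vowel repeat the first consonant+vowel as a prefix; stems with 2 vowels insert -ib- after the first vowel.
So siniban → gosiniban.

gosiniban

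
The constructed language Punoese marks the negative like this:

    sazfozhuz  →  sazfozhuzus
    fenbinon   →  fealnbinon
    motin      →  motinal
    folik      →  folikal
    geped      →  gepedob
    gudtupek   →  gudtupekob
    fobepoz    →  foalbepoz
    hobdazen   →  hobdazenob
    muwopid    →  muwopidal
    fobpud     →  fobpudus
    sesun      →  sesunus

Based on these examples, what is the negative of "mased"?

fenbinon and hobdazen both end in -n yet inflect differently (fealnbinon, hobdazenob), so the final letter is not what conditions the rule; the last vowel is.
"mased" has last vowel 'e'. The stems whose last vowel is 'e' (hobdazen → hobdazenob, gudtupek → gudtupekob, geped → gepedob) add -ob.
So mased → masedob.

masedob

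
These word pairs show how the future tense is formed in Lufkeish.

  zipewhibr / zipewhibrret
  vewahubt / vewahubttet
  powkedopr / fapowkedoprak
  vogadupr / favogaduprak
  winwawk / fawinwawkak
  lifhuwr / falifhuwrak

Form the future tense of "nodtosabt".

nodtosabttet

zipewhibr and powkedopr both end in -r yet inflect differently (zipewhibrret, fapowkedoprak), so the final letter is not what conditions the rule; the second-to-last letter is.
"nodtosabt" has second-to-last letter 'b'. The stems whose second-to-last letter is 'b' (zipewhibr → zipewhibrret, vewahubt → vewahubttet) double the final consonant and add -et.
So nodtosabt → nodtosabttet.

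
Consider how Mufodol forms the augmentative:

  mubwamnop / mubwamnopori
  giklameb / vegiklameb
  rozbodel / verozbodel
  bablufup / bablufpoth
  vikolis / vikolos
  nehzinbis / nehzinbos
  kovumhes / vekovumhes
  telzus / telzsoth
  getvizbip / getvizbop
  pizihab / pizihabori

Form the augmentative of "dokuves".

giklameb and pizihab both end in -b yet inflect differently (vegiklameb, pizihabori), so the final letter is not what conditions the rule; the last vowel is.
"dokuves" has last vowel 'e'. The stems whose last vowel is 'e' (kovumhes → vekovumhes, rozbodel → verozbodel, giklameb → vegiklameb) add the prefix ve-.
The other patterns: stems whose last vowel is 'a' or 'o' add -ori; stems whose last vowel is 'u' delete the last vowel and add -oth; stems whose last vowel is 'i' change the last vowel to 'o'.
So dokuves → vedokuves.

vedokuves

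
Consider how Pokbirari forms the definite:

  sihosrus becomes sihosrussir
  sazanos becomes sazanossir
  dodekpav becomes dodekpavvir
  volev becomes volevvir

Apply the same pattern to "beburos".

Every pair shown (sihosrus → sihosrussir, sazanos → sazanossir, dodekpav → dodekpavvir, …) follows the same rule: double the final consonant and add -ir.
So beburos → beburossir.

beburossir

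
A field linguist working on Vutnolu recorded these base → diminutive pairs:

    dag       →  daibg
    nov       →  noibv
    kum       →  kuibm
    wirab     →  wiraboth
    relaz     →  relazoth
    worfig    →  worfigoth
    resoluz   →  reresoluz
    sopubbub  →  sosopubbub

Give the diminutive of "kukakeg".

"kukakeg" has 3 vowels. The stems with 3 vowels (resoluz → reresoluz, sopubbub → sosopubbub) repeat the first consonant+vowel as a prefix.
The other patterns: stems with 1 vowel insert -ib- after the first vowel; stems with 2 vowels add -oth.
So kukakeg → kukukakeg.

kukukakeg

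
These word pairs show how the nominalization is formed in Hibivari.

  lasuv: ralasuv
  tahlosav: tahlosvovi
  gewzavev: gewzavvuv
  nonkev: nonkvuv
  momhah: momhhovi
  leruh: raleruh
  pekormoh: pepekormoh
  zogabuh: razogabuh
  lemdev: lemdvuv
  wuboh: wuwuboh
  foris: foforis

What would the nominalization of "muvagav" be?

muvagvovi

wuboh and zogabuh both end in -h yet inflect differently (wuwuboh, razogabuh), so the final letter is not what conditions the rule; the last vowel is.
"muvagav" has last vowel 'a'. The stems whose last vowel is 'a' (tahlosav → tahlosvovi, momhah → momhhovi) delete the last vowel and add -ovi.
The other patterns: stems whose last vowel is 'i' or 'o' repeat the first consonant+vowel as a prefix; stems whose last vowel is 'u' add the prefix ra-; stems whose last vowel is 'e' delete the last vowel and add -uv.
So muvagav → muvagvovi.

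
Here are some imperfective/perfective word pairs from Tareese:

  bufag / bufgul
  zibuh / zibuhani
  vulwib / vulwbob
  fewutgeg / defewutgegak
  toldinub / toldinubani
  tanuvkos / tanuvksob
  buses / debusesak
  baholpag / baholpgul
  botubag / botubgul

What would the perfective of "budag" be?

toldinub and vulwib both end in -b yet inflect differently (toldinubani, vulwbob), so the final letter is not what conditions the rule; the last vowel is.
"budag" has last vowel 'a'. The stems whose last vowel is 'a' (botubag → botubgul, baholpag → baholpgul, bufag → bufgul) delete the last vowel and add -ul.
So budag → budgul.

budgul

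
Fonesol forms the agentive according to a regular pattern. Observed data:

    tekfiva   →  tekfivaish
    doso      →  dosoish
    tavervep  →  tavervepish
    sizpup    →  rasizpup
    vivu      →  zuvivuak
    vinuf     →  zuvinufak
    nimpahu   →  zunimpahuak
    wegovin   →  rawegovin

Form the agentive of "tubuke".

tubukeish

tavervep and sizpup both end in -p yet inflect differently (tavervepish, rasizpup), so the final letter is not what conditions the rule; the first letter is.
"tubuke" begins with t-. The stems beginning with t- (tekfiva → tekfivaish, tavervep → tavervepish) add -ish.
So tubuke → tubukeish.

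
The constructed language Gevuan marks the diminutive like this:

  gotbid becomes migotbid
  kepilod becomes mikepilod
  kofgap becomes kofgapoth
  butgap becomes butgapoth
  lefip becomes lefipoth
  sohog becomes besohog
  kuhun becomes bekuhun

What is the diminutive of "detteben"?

"detteben" ends in -n. The one such stem in the data (kuhun → bekuhun) adds the prefix be-, so the same rule applies.
So detteben → bedetteben.

bedetteben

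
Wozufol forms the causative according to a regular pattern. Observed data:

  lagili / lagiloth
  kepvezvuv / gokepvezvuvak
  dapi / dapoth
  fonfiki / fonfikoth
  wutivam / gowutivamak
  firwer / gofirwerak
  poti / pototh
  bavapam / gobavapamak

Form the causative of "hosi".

"hosi" ends in -i. The stems ending in -i (fonfiki → fonfikoth, dapi → dapoth, lagili → lagiloth) drop the final letter and add -oth.
The other pattern: stems ending in -m, -r or -v add go- … -ak around the stem.
So hosi → hosoth.

hosoth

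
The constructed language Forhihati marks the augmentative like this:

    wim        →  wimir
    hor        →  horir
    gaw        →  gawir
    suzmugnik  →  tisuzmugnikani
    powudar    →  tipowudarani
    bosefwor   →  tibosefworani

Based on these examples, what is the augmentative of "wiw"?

hor and powudar both end in -r yet inflect differently (horir, tipowudarani), so the final letter is not what conditions the rule; the number of vowels is.
"wiw" has 1 vowel. The stems with 1 vowel (wim → wimir, hor → horir, gaw → gawir) add -ir.
So wiw → wiwir.

wiwir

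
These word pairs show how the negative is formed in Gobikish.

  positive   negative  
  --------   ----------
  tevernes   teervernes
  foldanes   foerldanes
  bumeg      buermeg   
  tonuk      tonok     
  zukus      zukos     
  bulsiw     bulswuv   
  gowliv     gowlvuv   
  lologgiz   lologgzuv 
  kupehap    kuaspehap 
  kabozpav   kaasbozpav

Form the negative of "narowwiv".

narowwvuv

tevernes and zukus both end in -s yet inflect differently (teervernes, zukos), so the final letter is not what conditions the rule; the last vowel is.
"narowwiv" has last vowel 'i'. The stems whose last vowel is 'i' (bulsiw → bulswuv, gowliv → gowlvuv, lologgiz → lologgzuv) delete the last vowel and add -uv.
So narowwiv → narowwvuv.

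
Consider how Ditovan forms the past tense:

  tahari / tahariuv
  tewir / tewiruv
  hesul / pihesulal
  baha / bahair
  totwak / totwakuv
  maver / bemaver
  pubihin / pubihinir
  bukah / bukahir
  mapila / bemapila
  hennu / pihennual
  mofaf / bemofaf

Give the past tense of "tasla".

maver and tewir both end in -r yet inflect differently (bemaver, tewiruv), so the final letter is not what conditions the rule; the first letter is.
"tasla" begins with t-. The stems beginning with t- (tewir → tewiruv, totwak → totwakuv, tahari → tahariuv) add -uv.
So tasla → taslauv.

taslauv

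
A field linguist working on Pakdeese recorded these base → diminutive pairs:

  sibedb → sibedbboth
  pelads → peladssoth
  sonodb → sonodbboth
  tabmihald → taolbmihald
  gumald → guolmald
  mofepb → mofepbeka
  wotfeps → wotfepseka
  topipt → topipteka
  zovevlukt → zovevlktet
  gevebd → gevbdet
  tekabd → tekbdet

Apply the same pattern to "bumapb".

bumapbeka

sibedb and mofepb both end in -b yet inflect differently (sibedbboth, mofepbeka), so the final letter is not what conditions the rule; the second-to-last letter is.
"bumapb" has second-to-last letter 'p'. The stems whose second-to-last letter is 'p' (mofepb → mofepbeka, wotfeps → wotfepseka, topipt → topipteka) add -eka.
So bumapb → bumapbeka.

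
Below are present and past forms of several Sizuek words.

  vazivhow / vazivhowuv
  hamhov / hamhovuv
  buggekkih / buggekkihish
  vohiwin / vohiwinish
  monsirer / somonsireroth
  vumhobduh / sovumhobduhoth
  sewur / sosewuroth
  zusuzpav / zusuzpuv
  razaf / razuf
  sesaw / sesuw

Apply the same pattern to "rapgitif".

buggekkih and vumhobduh both end in -h yet inflect differently (buggekkihish, sovumhobduhoth), so the final letter is not what conditions the rule; the last vowel is.
"rapgitif" has last vowel 'i'. The stems whose last vowel is 'i' (buggekkih → buggekkihish, vohiwin → vohiwinish) add -ish.
The other patterns: stems whose last vowel is 'o' add -uv; stems whose last vowel is 'e' or 'u' add so- … -oth around the stem; stems whose last vowel is 'a' change the last vowel to 'u'.
So rapgitif → rapgitifish.

rapgitifish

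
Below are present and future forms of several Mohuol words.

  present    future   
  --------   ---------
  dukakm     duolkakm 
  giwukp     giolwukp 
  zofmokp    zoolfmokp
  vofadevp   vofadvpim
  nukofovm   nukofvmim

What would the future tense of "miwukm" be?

miolwukm

"miwukm" has second-to-last letter 'k'. The stems whose second-to-last letter is 'k' (dukakm → duolkakm, giwukp → giolwukp, zofmokp → zoolfmokp) insert -ol- after the first vowel.
So miwukm → miolwukm.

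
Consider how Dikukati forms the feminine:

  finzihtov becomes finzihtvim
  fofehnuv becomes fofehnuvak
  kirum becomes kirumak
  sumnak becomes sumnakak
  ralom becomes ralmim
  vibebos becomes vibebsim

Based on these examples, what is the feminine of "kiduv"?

kiduvak

ralom and kirum both end in -m yet inflect differently (ralmim, kirumak), so the final letter is not what conditions the rule; the last vowel is.
"kiduv" has last vowel 'u'. The stems whose last vowel is 'u' (kirum → kirumak, fofehnuv → fofehnuvak) add -ak.
The other pattern: stems whose last vowel is 'o' delete the last vowel and add -im.
So kiduv → kiduvak.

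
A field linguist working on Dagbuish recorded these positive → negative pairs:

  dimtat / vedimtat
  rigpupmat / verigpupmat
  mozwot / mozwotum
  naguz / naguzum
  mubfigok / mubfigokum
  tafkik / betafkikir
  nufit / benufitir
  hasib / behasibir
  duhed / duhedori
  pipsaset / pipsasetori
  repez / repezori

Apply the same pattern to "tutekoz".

dimtat and mozwot both end in -t yet inflect differently (vedimtat, mozwotum), so the final letter is not what conditions the rule; the last vowel is.
"tutekoz" has last vowel 'o'. The stems whose last vowel is 'o' (mozwot → mozwotum, mubfigok → mubfigokum) add -um.
The other patterns: stems whose last vowel is 'a' add the prefix ve-; stems whose last vowel is 'i' add be- … -ir around the stem; stems whose last vowel is 'e' add -ori.
So tutekoz → tutekozum.

tutekozum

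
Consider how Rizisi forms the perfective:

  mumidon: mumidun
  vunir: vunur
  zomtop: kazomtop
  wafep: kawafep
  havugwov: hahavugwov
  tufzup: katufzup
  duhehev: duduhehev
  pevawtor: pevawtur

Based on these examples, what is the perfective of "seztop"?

"seztop" ends in -p. The stems ending in -p (wafep → kawafep, tufzup → katufzup, zomtop → kazomtop) add the prefix ka-.
So seztop → kaseztop.

kaseztop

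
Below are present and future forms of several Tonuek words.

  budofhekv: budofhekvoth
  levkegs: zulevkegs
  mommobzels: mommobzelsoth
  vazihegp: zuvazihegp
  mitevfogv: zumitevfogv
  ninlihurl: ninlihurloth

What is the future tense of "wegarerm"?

"wegarerm" has second-to-last letter 'r'. The one such stem in the data (ninlihurl → ninlihurloth) adds -oth, so the same rule applies.
So wegarerm → wegarermoth.

wegarermoth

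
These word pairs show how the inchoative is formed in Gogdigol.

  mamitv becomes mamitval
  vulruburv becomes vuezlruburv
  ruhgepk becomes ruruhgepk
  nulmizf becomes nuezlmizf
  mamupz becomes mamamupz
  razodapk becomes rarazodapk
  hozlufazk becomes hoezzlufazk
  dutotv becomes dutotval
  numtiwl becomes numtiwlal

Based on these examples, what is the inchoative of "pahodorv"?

hozlufazk and ruhgepk both end in -k yet inflect differently (hoezzlufazk, ruruhgepk), so the final letter is not what conditions the rule; the second-to-last letter is.
"pahodorv" has second-to-last letter 'r'. The one such stem in the data (vulruburv → vuezlruburv) inserts -ez- after the first vowel (as do hozlufazk, nulmizf), so the same rule applies.
The other patterns: stems whose second-to-last letter is 'p' repeat the first consonant+vowel as a prefix; stems whose second-to-last letter is 't' or 'w' add -al.
So pahodorv → paezhodorv.

paezhodorv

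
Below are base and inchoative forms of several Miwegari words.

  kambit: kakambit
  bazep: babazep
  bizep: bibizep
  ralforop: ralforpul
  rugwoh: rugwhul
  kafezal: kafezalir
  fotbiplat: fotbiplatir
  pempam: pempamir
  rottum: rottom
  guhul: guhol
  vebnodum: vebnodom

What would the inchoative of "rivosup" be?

bazep and ralforop both end in -p yet inflect differently (babazep, ralforpul), so the final letter is not what conditions the rule; the last vowel is.
"rivosup" has last vowel 'u'. The stems whose last vowel is 'u' (rottum → rottom, guhul → guhol, vebnodum → vebnodom) change the last vowel to 'o'.
So rivosup → rivosop.

rivosop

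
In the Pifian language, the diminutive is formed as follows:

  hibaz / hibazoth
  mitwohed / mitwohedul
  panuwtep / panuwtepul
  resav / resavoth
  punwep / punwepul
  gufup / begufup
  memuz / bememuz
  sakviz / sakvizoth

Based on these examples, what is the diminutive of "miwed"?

"miwed" has last vowel 'e'. The stems whose last vowel is 'e' (punwep → punwepul, panuwtep → panuwtepul, mitwohed → mitwohedul) add -ul.
The other patterns: stems whose last vowel is 'u' add the prefix be-; stems whose last vowel is 'a' or 'i' add -oth.
So miwed → miwedul.

miwedul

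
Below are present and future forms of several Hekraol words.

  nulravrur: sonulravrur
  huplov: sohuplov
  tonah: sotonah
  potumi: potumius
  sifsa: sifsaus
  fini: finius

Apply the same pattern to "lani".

"lani" ends in a vowel. The stems ending in a vowel (potumi → potumius, sifsa → sifsaus, fini → finius) add -us.
The other pattern: stems ending in a consonant add the prefix so-.
So lani → lanius.

lanius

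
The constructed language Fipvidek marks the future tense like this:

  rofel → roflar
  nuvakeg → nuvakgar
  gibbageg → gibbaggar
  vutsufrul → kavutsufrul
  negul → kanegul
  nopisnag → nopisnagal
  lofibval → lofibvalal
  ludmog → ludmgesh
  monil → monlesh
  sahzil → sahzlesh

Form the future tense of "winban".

winbanal

rofel and vutsufrul both end in -l yet inflect differently (roflar, kavutsufrul), so the final letter is not what conditions the rule; the last vowel is.
"winban" has last vowel 'a'. The stems whose last vowel is 'a' (nopisnag → nopisnagal, lofibval → lofibvalal) add -al.
The other patterns: stems whose last vowel is 'e' delete the last vowel and add -ar; stems whose last vowel is 'u' add the prefix ka-; stems whose last vowel is 'i' or 'o' delete the last vowel and add -esh.
So winban → winbanal.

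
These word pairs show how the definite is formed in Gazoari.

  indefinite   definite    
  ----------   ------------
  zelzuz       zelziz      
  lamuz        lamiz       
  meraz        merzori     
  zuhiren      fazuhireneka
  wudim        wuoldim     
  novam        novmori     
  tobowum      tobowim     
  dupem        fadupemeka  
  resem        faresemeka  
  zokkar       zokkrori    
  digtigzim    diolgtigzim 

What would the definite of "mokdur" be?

wudim and tobowum both end in -m yet inflect differently (wuoldim, tobowim), so the final letter is not what conditions the rule; the last vowel is.
"mokdur" has last vowel 'u'. The stems whose last vowel is 'u' (zelzuz → zelziz, lamuz → lamiz, tobowum → tobowim) change the last vowel to 'i'.
The other patterns: stems whose last vowel is 'i' insert -ol- after the first vowel; stems whose last vowel is 'a' delete the last vowel and add -ori; stems whose last vowel is 'e' add fa- … -eka around the stem.
So mokdur → mokdir.

mokdir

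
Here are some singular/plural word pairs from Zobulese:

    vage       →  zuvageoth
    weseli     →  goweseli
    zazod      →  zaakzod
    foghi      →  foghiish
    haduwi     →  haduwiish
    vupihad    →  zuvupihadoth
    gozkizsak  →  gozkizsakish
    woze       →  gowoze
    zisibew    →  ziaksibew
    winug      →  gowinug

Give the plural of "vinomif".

zazod and vupihad both end in -d yet inflect differently (zaakzod, zuvupihadoth), so the final letter is not what conditions the rule; the first letter is.
"vinomif" begins with v-. The stems beginning with v- (vupihad → zuvupihadoth, vage → zuvageoth) add zu- … -oth around the stem.
The other patterns: stems beginning with w- add the prefix go-; stems beginning with z- insert -ak- after the first vowel; stems beginning with f-, g- or h- add -ish.
So vinomif → zuvinomifoth.

zuvinomifoth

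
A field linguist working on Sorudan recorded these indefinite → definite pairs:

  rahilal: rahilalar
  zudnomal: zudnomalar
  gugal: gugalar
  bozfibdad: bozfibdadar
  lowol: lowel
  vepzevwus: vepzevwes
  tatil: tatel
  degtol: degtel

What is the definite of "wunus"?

rahilal and lowol both end in -l yet inflect differently (rahilalar, lowel), so the final letter is not what conditions the rule; the last vowel is.
"wunus" has last vowel 'u'. The one such stem in the data (vepzevwus → vepzevwes) changes the last vowel to 'e' (as do lowol, tatil), so the same rule applies.
The other pattern: stems whose last vowel is 'a' add -ar.
So wunus → wunes.

wunes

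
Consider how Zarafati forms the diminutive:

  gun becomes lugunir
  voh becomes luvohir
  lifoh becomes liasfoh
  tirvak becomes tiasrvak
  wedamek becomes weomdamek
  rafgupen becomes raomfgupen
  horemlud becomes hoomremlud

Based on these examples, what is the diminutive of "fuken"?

fuasken

"fuken" has 2 vowels. The stems with 2 vowels (lifoh → liasfoh, tirvak → tiasrvak) insert -as- after the first vowel.
So fuken → fuasken.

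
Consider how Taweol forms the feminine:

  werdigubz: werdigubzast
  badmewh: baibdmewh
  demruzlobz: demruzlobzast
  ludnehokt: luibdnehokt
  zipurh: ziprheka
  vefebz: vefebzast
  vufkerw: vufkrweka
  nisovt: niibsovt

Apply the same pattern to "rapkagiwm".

zipurh and badmewh both end in -h yet inflect differently (ziprheka, baibdmewh), so the final letter is not what conditions the rule; the second-to-last letter is.
"rapkagiwm" has second-to-last letter 'w'. The one such stem in the data (badmewh → baibdmewh) inserts -ib- after the first vowel (as do nisovt, ludnehokt), so the same rule applies.
So rapkagiwm → raibpkagiwm.

raibpkagiwm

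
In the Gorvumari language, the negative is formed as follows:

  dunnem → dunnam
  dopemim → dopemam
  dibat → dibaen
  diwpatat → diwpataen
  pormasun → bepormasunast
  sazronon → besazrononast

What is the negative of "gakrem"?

gakram

dunnem and dibat both begin with d- yet inflect differently (dunnam, dibaen), so the first letter is not what conditions the rule; the final letter is.
"gakrem" ends in -m. The stems ending in -m (dunnem → dunnam, dopemim → dopemam) change the last vowel to 'a'.
So gakrem → gakram.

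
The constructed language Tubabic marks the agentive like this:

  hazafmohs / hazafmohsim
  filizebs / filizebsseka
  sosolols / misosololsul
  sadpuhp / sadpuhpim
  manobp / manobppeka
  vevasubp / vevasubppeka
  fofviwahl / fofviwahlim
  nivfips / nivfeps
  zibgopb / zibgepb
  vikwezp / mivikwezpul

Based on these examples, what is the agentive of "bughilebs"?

nivfips and filizebs both end in -s yet inflect differently (nivfeps, filizebsseka), so the final letter is not what conditions the rule; the second-to-last letter is.
"bughilebs" has second-to-last letter 'b'. The stems whose second-to-last letter is 'b' (manobp → manobppeka, filizebs → filizebsseka, vevasubp → vevasubppeka) double the final consonant and add -eka.
The other patterns: stems whose second-to-last letter is 'p' change the last vowel to 'e'; stems whose second-to-last letter is 'h' add -im; stems whose second-to-last letter is 'l' or 'z' add mi- … -ul around the stem.
So bughilebs → bughilebsseka.

bughilebsseka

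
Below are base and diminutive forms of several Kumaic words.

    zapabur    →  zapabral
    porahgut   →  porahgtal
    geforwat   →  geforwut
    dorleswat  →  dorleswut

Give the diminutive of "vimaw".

"vimaw" has last vowel 'a'. The stems whose last vowel is 'a' (dorleswat → dorleswut, geforwat → geforwut) change the last vowel to 'u'.
The other pattern: stems whose last vowel is 'u' delete the last vowel and add -al.
So vimaw → vimuw.

vimuw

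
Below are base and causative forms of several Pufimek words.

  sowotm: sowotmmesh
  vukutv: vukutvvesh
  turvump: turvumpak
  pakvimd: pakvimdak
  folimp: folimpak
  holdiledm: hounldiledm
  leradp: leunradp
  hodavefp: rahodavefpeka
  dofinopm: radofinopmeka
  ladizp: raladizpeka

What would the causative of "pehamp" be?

pehampak

sowotm and holdiledm both end in -m yet inflect differently (sowotmmesh, hounldiledm), so the final letter is not what conditions the rule; the second-to-last letter is.
"pehamp" has second-to-last letter 'm'. The stems whose second-to-last letter is 'm' (turvump → turvumpak, pakvimd → pakvimdak, folimp → folimpak) add -ak.
The other patterns: stems whose second-to-last letter is 't' double the final consonant and add -esh; stems whose second-to-last letter is 'd' insert -un- after the first vowel; stems whose second-to-last letter is 'f', 'p' or 'z' add ra- … -eka around the stem.
So pehamp → pehampak.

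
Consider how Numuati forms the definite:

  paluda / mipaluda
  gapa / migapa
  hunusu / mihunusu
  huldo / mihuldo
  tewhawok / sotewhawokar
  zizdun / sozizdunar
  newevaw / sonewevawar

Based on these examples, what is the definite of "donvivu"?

tewhawok and huldo both have last vowel 'o' yet inflect differently (sotewhawokar, mihuldo), so the last vowel is not what conditions the rule; whether the stem ends in a vowel or a consonant is.
"donvivu" ends in a vowel. The stems ending in a vowel (huldo → mihuldo, paluda → mipaluda, hunusu → mihunusu) add the prefix mi-.
So donvivu → midonvivu.

midonvivu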